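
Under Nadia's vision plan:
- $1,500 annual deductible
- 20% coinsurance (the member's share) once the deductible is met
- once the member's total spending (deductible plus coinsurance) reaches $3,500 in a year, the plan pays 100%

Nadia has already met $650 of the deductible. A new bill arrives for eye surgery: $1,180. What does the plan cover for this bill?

Remaining deductible: $1,500 − $650 = $850.
After the $850 deductible portion, $1,180 − $850 = $330 is subject to coinsurance.
Coinsurance: $330 × 20% = $66.
That puts the member's cost at $850 + $66 = $916 before any cap.
Total out-of-pocket so far would be $650 + $916 = $1,566, below the $3,500 cap — no reduction.
The plan picks up $1,180 − $916 = $264.

$264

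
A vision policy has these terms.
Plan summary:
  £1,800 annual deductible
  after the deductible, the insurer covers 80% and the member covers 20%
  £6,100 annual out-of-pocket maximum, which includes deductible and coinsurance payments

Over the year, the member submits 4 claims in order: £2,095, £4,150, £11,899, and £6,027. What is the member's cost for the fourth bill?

Bill 1, £2,095: deductible takes £1,800, £295 remains; member's 20% is £59. Member pays £1,859; OOP now £1,859.
Bill 2, £4,150: 20% coinsurance on £4,150 = £830. Member owes £830 (running OOP £2,689).
Bill 3, £11,899: 20% coinsurance on £11,899 = £2,379.80. Member pays £2,379.80; OOP now £5,068.80.
Bill 4, £6,027: deductible already satisfied, so member's share is 20% × £6,027 = £1,205.40. That would push OOP to £6,274.20, over the £6,100 cap, so member pays £6,100 − £5,068.80 = £1,031.20.

£1,031.20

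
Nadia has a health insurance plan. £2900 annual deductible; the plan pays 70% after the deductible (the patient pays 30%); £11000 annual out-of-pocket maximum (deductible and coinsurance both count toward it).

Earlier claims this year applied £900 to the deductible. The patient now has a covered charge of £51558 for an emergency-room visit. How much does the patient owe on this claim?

Remaining deductible: £2900 − £900 = £2000.
The remaining £49558 (= £51558 − £2000) moves to coinsurance.
Coinsurance: £49558 × 30% = £14867.40.
That puts the patient's cost at £2000 + £14867.40 = £16867.40 before any cap.
Adding £16867.40 to the £900 already spent would give £17767.40, which exceeds the £11000 cap; the patient pays just £11000 − £900 = £10100.

£10100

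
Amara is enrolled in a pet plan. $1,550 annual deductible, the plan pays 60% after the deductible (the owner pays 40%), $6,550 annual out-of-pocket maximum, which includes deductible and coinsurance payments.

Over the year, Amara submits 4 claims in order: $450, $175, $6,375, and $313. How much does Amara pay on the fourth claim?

$125.20

Claim 1 — $450: fully absorbed by the deductible. Owner owes $450 (running OOP $450).
Claim 2 — $175: all of it applies to the deductible. Owner pays $175; OOP now $625.
Claim 3 — $6,375: $925 finishes the deductible; $5,450 goes to coinsurance; coinsurance $5,450 × 40% = $2,180. Owner owes $3,105 (running OOP $3,730).
Claim 4 — $313: 40% coinsurance on $313 = $125.20. Owner owes $125.20 (running OOP $3,855.20).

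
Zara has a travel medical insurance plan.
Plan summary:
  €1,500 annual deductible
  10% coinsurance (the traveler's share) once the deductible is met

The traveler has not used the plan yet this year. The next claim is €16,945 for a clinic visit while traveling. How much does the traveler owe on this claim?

€3,044.50

Deductible not yet touched, so the first €1,500 of the bill goes to the deductible.
The remaining €15,445 (= €16,945 − €1,500) moves to coinsurance.
Traveler's 10% share of €15,445 is €1,544.50.
So the traveler owes €1,500 + €1,544.50 = €3,044.50.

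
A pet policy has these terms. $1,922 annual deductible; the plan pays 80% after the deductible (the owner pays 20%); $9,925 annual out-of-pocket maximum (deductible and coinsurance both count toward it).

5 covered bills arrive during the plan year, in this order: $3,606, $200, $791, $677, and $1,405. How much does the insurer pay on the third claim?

$632.80

Claim 1 — $3,606: $1,922 to deductible, leaving $1,684; 20% of $1,684 = $336.80. Cost to owner: $2,258.80. OOP to date $2,258.80. Plan pays $3,606 − $2,258.80 = $1,347.20.
Claim 2 — $200: deductible already satisfied, so owner's share is 20% × $200 = $40. Cost to owner: $40. OOP to date $2,298.80. Insurer: $200 − $40 = $160.
Claim 3 — $791: deductible already satisfied, so owner's share is 20% × $791 = $158.20. Owner pays $158.20; OOP now $2,457. Insurer: $791 − $158.20 = $632.80.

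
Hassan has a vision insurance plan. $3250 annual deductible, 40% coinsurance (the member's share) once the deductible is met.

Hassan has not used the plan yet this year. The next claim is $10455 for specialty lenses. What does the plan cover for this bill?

Nothing has been paid toward the $3250 deductible, so the first $3250 of this charge is applied there.
The remaining $7205 (= $10455 − $3250) moves to coinsurance.
40% of $7205 = $2882 falls to the member.
Member responsibility: $3250 + $2882 = $6132.
The insurer covers the remainder: $10455 − $6132 = $4323.

$4323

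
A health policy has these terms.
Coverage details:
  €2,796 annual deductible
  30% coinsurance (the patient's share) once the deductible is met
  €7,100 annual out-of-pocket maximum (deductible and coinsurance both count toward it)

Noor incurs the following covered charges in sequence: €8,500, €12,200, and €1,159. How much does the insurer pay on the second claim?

#1 (€8,500): €2,796 to deductible, leaving €5,704; coinsurance €5,704 × 30% = €1,711.20. Patient owes €4,507.20 (running OOP €4,507.20). Plan pays €8,500 − €4,507.20 = €3,992.80.
#2 (€12,200): deductible met; 30% of €12,200 = €3,660. That would push OOP to €8,167.20, over the €7,100 cap, so patient pays €7,100 − €4,507.20 = €2,592.80. Insurer: €12,200 − €2,592.80 = €9,607.20.

€9,607.20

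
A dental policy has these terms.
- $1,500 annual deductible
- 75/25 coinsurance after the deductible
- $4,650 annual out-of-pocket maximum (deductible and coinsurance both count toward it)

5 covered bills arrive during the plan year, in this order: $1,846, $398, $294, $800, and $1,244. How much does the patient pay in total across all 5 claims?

#1 ($1,846): $1,500 to deductible, leaving $346; patient's 25% is $86.50. Patient pays $1,586.50; OOP now $1,586.50.
#2 ($398): deductible met; 25% of $398 = $99.50. Cost to patient: $99.50. OOP to date $1,686.
#3 ($294): 25% coinsurance on $294 = $73.50. Cost to patient: $73.50. OOP to date $1,759.50.
#4 ($800): 25% coinsurance on $800 = $200. Patient owes $200 (running OOP $1,959.50).
#5 ($1,244): deductible already satisfied, so patient's share is 25% × $1,244 = $311. Patient pays $311; OOP now $2,270.50.
Total paid by the patient: $1,586.50 + $99.50 + $73.50 + $200 + $311 = $2,270.50.

$2,270.50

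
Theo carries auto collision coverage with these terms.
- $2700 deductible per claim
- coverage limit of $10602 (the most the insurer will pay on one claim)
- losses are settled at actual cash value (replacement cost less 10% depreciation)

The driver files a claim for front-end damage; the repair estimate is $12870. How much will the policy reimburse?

Actual cash value after 10% depreciation: $12870 × 90% = $11583.
Subtract the deductible: $11583 − $2700 = $8883.
$8883 ≤ $10602, so the limit doesn't bind; insurer pays $8883.

$8883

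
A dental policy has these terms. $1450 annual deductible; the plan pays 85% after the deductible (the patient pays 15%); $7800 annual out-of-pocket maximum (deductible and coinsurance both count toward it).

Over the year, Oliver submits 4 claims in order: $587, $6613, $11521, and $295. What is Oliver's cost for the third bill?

$1728.15

Claim 1 — $587: fully absorbed by the deductible. Patient owes $587 (running OOP $587).
Claim 2 — $6613: $863 finishes the deductible; $5750 goes to coinsurance; coinsurance $5750 × 15% = $862.50. Patient owes $1725.50 (running OOP $2312.50).
Claim 3 — $11521: 15% coinsurance on $11521 = $1728.15. Patient owes $1728.15 (running OOP $4040.65).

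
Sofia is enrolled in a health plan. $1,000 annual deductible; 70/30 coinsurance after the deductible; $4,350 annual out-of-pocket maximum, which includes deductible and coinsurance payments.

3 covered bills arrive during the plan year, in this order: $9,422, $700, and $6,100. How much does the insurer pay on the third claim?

$5,486.60

Claim 1 ($9,422): $1,000 to deductible, leaving $8,422; patient's 30% is $2,526.60. Patient owes $3,526.60 (running OOP $3,526.60). Plan pays $9,422 − $3,526.60 = $5,895.40.
Claim 2 ($700): deductible already satisfied, so patient's share is 30% × $700 = $210. Patient owes $210 (running OOP $3,736.60). Plan pays $700 − $210 = $490.
Claim 3 ($6,100): 30% coinsurance on $6,100 = $1,830. That would push OOP to $5,566.60, over the $4,350 cap, so patient pays $4,350 − $3,736.60 = $613.40. Plan pays $6,100 − $613.40 = $5,486.60.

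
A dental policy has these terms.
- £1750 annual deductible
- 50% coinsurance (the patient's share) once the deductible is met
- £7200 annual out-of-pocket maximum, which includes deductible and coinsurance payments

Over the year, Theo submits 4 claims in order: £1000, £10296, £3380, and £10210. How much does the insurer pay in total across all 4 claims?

£17686

Bill 1, £1000: all of it applies to the deductible. Patient pays £1000; OOP now £1000. Insurer: £1000 − £1000 = £0.
Bill 2, £10296: £750 finishes the deductible; £9546 goes to coinsurance; patient's 50% is £4773. Patient pays £5523; OOP now £6523. Insurer: £10296 − £5523 = £4773.
Bill 3, £3380: deductible already satisfied, so patient's share is 50% × £3380 = £1690. That would push OOP to £8213, over the £7200 cap, so patient pays £7200 − £6523 = £677. Plan pays £3380 − £677 = £2703.
Bill 4, £10210: deductible already satisfied, so patient's share is 50% × £10210 = £5105. That would push OOP to £12305, over the £7200 cap, so patient pays £7200 − £7200 = £0. Insurer: £10210 − £0 = £10210.
Insurer total = bills − patient's total = £24886 − £7200 = £17686.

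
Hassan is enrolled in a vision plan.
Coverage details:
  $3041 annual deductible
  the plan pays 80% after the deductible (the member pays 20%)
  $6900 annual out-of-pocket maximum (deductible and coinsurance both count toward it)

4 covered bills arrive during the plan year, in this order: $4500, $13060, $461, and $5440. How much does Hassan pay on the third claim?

$92.20

Claim 1 ($4500): deductible takes $3041, $1459 remains; coinsurance $1459 × 20% = $291.80. Cost to member: $3332.80. OOP to date $3332.80.
Claim 2 ($13060): deductible met; 20% of $13060 = $2612. Member pays $2612; OOP now $5944.80.
Claim 3 ($461): deductible met; 20% of $461 = $92.20. Cost to member: $92.20. OOP to date $6037.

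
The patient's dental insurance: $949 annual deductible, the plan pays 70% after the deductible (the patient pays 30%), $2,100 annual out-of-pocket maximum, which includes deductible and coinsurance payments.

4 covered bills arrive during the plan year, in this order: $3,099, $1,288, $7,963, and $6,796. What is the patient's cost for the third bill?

Bill 1, $3,099: deductible takes $949, $2,150 remains; 30% of $2,150 = $645. Patient pays $1,594; OOP now $1,594.
Bill 2, $1,288: deductible met; 30% of $1,288 = $386.40. Patient owes $386.40 (running OOP $1,980.40).
Bill 3, $7,963: deductible already satisfied, so patient's share is 30% × $7,963 = $2,388.90. Adding that to $1,980.40 gives $4,369.30, past the $2,100 cap; patient pays only $2,100 − $1,980.40 = $119.60.

$119.60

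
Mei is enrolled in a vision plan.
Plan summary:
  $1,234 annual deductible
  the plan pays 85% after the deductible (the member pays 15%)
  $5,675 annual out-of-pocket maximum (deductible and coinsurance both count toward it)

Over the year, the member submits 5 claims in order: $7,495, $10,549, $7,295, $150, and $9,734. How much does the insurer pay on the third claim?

$6,200.75

Claim 1 ($7,495): $1,234 finishes the deductible; $6,261 goes to coinsurance; member's 15% is $939.15. Cost to member: $2,173.15. OOP to date $2,173.15. Insurer: $7,495 − $2,173.15 = $5,321.85.
Claim 2 ($10,549): 15% coinsurance on $10,549 = $1,582.35. Cost to member: $1,582.35. OOP to date $3,755.50. Insurer: $10,549 − $1,582.35 = $8,966.65.
Claim 3 ($7,295): deductible met; 15% of $7,295 = $1,094.25. Member owes $1,094.25 (running OOP $4,849.75). Plan pays $7,295 − $1,094.25 = $6,200.75.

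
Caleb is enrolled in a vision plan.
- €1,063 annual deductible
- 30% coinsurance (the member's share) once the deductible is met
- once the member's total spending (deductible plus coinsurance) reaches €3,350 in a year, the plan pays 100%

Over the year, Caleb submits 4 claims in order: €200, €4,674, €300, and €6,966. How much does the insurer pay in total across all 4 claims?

€8,790

Claim 1 — €200: entire amount goes to the deductible. Cost to member: €200. OOP to date €200. Insurer: €200 − €200 = €0.
Claim 2 — €4,674: deductible takes €863, €3,811 remains; member's 30% is €1,143.30. Member pays €2,006.30; OOP now €2,206.30. Insurer: €4,674 − €2,006.30 = €2,667.70.
Claim 3 — €300: deductible met; 30% of €300 = €90. Member pays €90; OOP now €2,296.30. Insurer: €300 − €90 = €210.
Claim 4 — €6,966: deductible already satisfied, so member's share is 30% × €6,966 = €2,089.80. That would push OOP to €4,386.10, over the €3,350 cap, so member pays €3,350 − €2,296.30 = €1,053.70. Insurer: €6,966 − €1,053.70 = €5,912.30.
Insurer total: €0 + €2,667.70 + €210 + €5,912.30 = €8,790.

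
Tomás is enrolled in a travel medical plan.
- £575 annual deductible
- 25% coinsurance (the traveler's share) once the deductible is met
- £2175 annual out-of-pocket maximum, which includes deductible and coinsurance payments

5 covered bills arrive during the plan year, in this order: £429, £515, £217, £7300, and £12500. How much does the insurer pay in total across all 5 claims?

Claim 1 — £429: fully absorbed by the deductible. Traveler pays £429; OOP now £429. Plan pays £429 − £429 = £0.
Claim 2 — £515: £146 finishes the deductible; £369 goes to coinsurance; traveler's 25% is £92.25. Traveler pays £238.25; OOP now £667.25. Insurer: £515 − £238.25 = £276.75.
Claim 3 — £217: deductible met; 25% of £217 = £54.25. Traveler pays £54.25; OOP now £721.50. Insurer: £217 − £54.25 = £162.75.
Claim 4 — £7300: 25% coinsurance on £7300 = £1825. OOP would hit £2546.50 > £2175, so the cap limits the traveler to £2175 − £721.50 = £1453.50. Insurer: £7300 − £1453.50 = £5846.50.
Claim 5 — £12500: deductible already satisfied, so traveler's share is 25% × £12500 = £3125. That would push OOP to £5300, over the £2175 cap, so traveler pays £2175 − £2175 = £0. Plan pays £12500 − £0 = £12500.
Insurer total = bills − traveler's total = £20961 − £2175 = £18786.

£18786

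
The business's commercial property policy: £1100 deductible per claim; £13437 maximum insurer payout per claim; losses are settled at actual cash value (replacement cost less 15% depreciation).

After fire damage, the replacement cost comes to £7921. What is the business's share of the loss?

Depreciate 15%: the covered value is £7921 × 0.85 = £6732.85.
After the deductible, £6732.85 − £1100 = £5632.85 remains.
£5632.85 is within the £13437 limit, so the insurer pays £5632.85.
The business bears the rest of the original loss: £7921 − £5632.85 = £2288.15.

£2288.15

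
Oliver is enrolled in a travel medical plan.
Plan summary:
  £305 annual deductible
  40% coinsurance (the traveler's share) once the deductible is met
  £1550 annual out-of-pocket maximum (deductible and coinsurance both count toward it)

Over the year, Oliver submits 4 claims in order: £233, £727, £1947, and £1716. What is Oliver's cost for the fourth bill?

£204.20

Claim 1 — £233: entire amount goes to the deductible. Cost to traveler: £233. OOP to date £233.
Claim 2 — £727: £72 finishes the deductible; £655 goes to coinsurance; traveler's 40% is £262. Cost to traveler: £334. OOP to date £567.
Claim 3 — £1947: deductible already satisfied, so traveler's share is 40% × £1947 = £778.80. Traveler pays £778.80; OOP now £1345.80.
Claim 4 — £1716: deductible already satisfied, so traveler's share is 40% × £1716 = £686.40. That would push OOP to £2032.20, over the £1550 cap, so traveler pays £1550 − £1345.80 = £204.20.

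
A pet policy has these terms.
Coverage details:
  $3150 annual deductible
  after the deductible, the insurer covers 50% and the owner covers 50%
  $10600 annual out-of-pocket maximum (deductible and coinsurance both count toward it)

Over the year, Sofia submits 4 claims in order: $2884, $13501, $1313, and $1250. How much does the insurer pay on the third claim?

Bill 1, $2884: entire amount goes to the deductible. Owner owes $2884 (running OOP $2884). Plan pays $2884 − $2884 = $0.
Bill 2, $13501: $266 finishes the deductible; $13235 goes to coinsurance; coinsurance $13235 × 50% = $6617.50. Owner pays $6883.50; OOP now $9767.50. Plan pays $13501 − $6883.50 = $6617.50.
Bill 3, $1313: 50% coinsurance on $1313 = $656.50. Cost to owner: $656.50. OOP to date $10424. Plan pays $1313 − $656.50 = $656.50.

$656.50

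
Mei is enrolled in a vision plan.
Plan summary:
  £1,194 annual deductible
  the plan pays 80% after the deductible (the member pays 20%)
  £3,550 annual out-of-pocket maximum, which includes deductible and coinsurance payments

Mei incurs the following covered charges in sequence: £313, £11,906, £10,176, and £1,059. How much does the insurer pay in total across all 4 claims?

£19,904

Claim 1 — £313: entire amount goes to the deductible. Member pays £313; OOP now £313. Insurer: £313 − £313 = £0.
Claim 2 — £11,906: deductible takes £881, £11,025 remains; coinsurance £11,025 × 20% = £2,205. Member owes £3,086 (running OOP £3,399). Plan pays £11,906 − £3,086 = £8,820.
Claim 3 — £10,176: deductible already satisfied, so member's share is 20% × £10,176 = £2,035.20. That would push OOP to £5,434.20, over the £3,550 cap, so member pays £3,550 − £3,399 = £151. Plan pays £10,176 − £151 = £10,025.
Claim 4 — £1,059: deductible already satisfied, so member's share is 20% × £1,059 = £211.80. That would push OOP to £3,761.80, over the £3,550 cap, so member pays £3,550 − £3,550 = £0. Plan pays £1,059 − £0 = £1,059.
Insurer total: £0 + £8,820 + £10,025 + £1,059 = £19,904.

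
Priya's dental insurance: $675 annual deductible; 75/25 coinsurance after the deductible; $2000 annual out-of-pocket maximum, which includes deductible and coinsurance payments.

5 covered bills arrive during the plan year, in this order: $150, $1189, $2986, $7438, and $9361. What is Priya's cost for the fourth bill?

$412.50

Bill 1, $150: fully absorbed by the deductible. Patient pays $150; OOP now $150.
Bill 2, $1189: $525 to deductible, leaving $664; 25% of $664 = $166. Cost to patient: $691. OOP to date $841.
Bill 3, $2986: 25% coinsurance on $2986 = $746.50. Cost to patient: $746.50. OOP to date $1587.50.
Bill 4, $7438: 25% coinsurance on $7438 = $1859.50. Adding that to $1587.50 gives $3447, past the $2000 cap; patient pays only $2000 − $1587.50 = $412.50.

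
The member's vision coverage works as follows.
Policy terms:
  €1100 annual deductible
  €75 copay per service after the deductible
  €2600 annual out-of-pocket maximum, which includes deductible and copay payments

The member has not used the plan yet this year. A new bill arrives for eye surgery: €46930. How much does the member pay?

The full €1100 deductible is still open; €1100 of this bill applies to it.
After the €1100 deductible portion, €46930 − €1100 = €45830 is subject to the copay.
Copay on this service: €75.
Member responsibility before any cap: €1100 + €75 = €1175.
Year-to-date out-of-pocket becomes €0 + €1175 = €1175, still under the €2600 maximum, so no cap applies.

€1175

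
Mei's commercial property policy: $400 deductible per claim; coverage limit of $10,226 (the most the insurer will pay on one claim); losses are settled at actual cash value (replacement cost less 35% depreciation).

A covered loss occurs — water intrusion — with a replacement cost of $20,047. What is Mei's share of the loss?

Depreciate 35%: the covered value is $20,047 × 0.65 = $13,030.55.
After the deductible, $13,030.55 − $400 = $12,630.55 remains.
Since $12,630.55 > $10,226, the payout is capped at $10,226.
Out of pocket: $20,047 − $10,226 = $9,821.

$9,821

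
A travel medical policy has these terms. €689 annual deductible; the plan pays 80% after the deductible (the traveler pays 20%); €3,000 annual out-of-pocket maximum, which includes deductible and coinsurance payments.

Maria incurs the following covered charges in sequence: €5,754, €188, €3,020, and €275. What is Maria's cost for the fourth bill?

€55

#1 (€5,754): €689 finishes the deductible; €5,065 goes to coinsurance; coinsurance €5,065 × 20% = €1,013. Traveler owes €1,702 (running OOP €1,702).
#2 (€188): deductible met; 20% of €188 = €37.60. Traveler pays €37.60; OOP now €1,739.60.
#3 (€3,020): 20% coinsurance on €3,020 = €604. Cost to traveler: €604. OOP to date €2,343.60.
#4 (€275): 20% coinsurance on €275 = €55. Traveler owes €55 (running OOP €2,398.60).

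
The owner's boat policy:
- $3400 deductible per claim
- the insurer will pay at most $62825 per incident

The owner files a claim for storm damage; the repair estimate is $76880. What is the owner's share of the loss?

Less the $3400 deductible: $76880 − $3400 = $73480.
Since $73480 > $62825, the payout is capped at $62825.
Out of pocket: $76880 − $62825 = $14055.

$14055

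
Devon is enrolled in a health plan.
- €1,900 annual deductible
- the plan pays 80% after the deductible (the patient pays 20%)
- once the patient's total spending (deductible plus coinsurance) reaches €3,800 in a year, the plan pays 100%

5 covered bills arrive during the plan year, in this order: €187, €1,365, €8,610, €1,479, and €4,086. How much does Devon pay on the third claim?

#1 (€187): entire amount goes to the deductible. Patient owes €187 (running OOP €187).
#2 (€1,365): entire amount goes to the deductible. Patient owes €1,365 (running OOP €1,552).
#3 (€8,610): €348 finishes the deductible; €8,262 goes to coinsurance; coinsurance €8,262 × 20% = €1,652.40. Cost to patient: €2,000.40. OOP to date €3,552.40.

€2,000.40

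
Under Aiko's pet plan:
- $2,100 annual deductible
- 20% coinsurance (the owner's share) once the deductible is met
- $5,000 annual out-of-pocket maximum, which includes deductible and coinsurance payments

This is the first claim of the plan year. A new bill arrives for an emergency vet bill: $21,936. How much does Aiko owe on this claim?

Deductible not yet touched, so the first $2,100 of the bill goes to the deductible.
The remaining $19,836 (= $21,936 − $2,100) moves to coinsurance.
Coinsurance: $19,836 × 20% = $3,967.20.
Owner responsibility before any cap: $2,100 + $3,967.20 = $6,067.20.
Year-to-date out-of-pocket would reach $0 + $6,067.20 = $6,067.20, above the $5,000 maximum, so the owner pays only $5,000 − $0 = $5,000.

$5,000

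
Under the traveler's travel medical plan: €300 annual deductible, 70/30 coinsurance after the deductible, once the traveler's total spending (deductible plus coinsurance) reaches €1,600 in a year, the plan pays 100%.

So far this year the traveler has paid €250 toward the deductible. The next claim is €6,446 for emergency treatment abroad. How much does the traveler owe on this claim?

€250 of the €300 deductible is already met, leaving €50.
That leaves €6,446 − €50 = €6,396 for coinsurance.
Coinsurance: €6,396 × 30% = €1,918.80.
That puts the traveler's cost at €50 + €1,918.80 = €1,968.80 before any cap.
That would bring total out-of-pocket to €2,218.80, past the €1,600 cap. The traveler is capped at €1,600 − €250 = €1,350 on this claim.

€1,350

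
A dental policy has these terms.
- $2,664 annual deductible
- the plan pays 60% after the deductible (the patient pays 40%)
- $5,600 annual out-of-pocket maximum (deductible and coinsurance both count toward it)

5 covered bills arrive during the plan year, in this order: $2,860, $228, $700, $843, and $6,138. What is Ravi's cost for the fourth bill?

$337.20

Claim 1 — $2,860: $2,664 finishes the deductible; $196 goes to coinsurance; coinsurance $196 × 40% = $78.40. Cost to patient: $2,742.40. OOP to date $2,742.40.
Claim 2 — $228: deductible already satisfied, so patient's share is 40% × $228 = $91.20. Cost to patient: $91.20. OOP to date $2,833.60.
Claim 3 — $700: 40% coinsurance on $700 = $280. Cost to patient: $280. OOP to date $3,113.60.
Claim 4 — $843: deductible already satisfied, so patient's share is 40% × $843 = $337.20. Patient owes $337.20 (running OOP $3,450.80).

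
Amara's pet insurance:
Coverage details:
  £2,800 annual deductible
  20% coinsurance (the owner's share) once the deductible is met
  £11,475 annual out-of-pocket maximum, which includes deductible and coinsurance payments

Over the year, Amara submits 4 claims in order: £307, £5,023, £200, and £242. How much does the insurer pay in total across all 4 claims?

Claim 1 — £307: fully absorbed by the deductible. Cost to owner: £307. OOP to date £307. Plan pays £307 − £307 = £0.
Claim 2 — £5,023: £2,493 to deductible, leaving £2,530; coinsurance £2,530 × 20% = £506. Owner owes £2,999 (running OOP £3,306). Plan pays £5,023 − £2,999 = £2,024.
Claim 3 — £200: 20% coinsurance on £200 = £40. Owner owes £40 (running OOP £3,346). Plan pays £200 − £40 = £160.
Claim 4 — £242: deductible already satisfied, so owner's share is 20% × £242 = £48.40. Owner owes £48.40 (running OOP £3,394.40). Insurer: £242 − £48.40 = £193.60.
Insurer total = bills − owner's total = £5,772 − £3,394.40 = £2,377.60.

£2,377.60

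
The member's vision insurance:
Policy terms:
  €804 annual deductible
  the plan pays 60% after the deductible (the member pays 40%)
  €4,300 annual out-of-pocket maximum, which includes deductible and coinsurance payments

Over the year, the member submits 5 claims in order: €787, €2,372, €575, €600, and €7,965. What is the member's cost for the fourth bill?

€240

Claim 1 — €787: all of it applies to the deductible. Member pays €787; OOP now €787.
Claim 2 — €2,372: deductible takes €17, €2,355 remains; coinsurance €2,355 × 40% = €942. Member pays €959; OOP now €1,746.
Claim 3 — €575: 40% coinsurance on €575 = €230. Cost to member: €230. OOP to date €1,976.
Claim 4 — €600: deductible already satisfied, so member's share is 40% × €600 = €240. Member owes €240 (running OOP €2,216).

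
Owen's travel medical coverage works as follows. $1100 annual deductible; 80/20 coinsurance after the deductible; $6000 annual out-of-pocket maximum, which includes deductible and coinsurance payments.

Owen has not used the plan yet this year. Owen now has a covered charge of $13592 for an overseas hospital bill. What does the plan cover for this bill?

$9993.60

Deductible not yet touched, so the first $1100 of the bill goes to the deductible.
That leaves $13592 − $1100 = $12492 for coinsurance.
Coinsurance: $12492 × 20% = $2498.40.
So the traveler owes $1100 + $2498.40 = $3598.40 before any cap.
Cumulative spending $0 + $3598.40 = $3598.40 stays under the $6000 maximum.
Insurer pays the balance: $13592 − $3598.40 = $9993.60.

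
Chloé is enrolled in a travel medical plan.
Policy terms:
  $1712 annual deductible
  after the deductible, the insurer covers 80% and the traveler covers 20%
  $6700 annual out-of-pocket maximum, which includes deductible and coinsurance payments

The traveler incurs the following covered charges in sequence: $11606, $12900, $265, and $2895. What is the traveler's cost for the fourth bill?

$376.20

Claim 1 — $11606: $1712 to deductible, leaving $9894; 20% of $9894 = $1978.80. Traveler owes $3690.80 (running OOP $3690.80).
Claim 2 — $12900: deductible already satisfied, so traveler's share is 20% × $12900 = $2580. Traveler owes $2580 (running OOP $6270.80).
Claim 3 — $265: 20% coinsurance on $265 = $53. Traveler owes $53 (running OOP $6323.80).
Claim 4 — $2895: deductible met; 20% of $2895 = $579. That would push OOP to $6902.80, over the $6700 cap, so traveler pays $6700 − $6323.80 = $376.20.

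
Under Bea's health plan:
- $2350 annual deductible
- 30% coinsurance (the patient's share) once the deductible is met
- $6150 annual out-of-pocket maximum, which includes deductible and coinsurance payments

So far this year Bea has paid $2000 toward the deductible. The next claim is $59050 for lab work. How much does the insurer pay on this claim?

$54900

Remaining deductible: $2350 − $2000 = $350.
The remaining $58700 (= $59050 − $350) moves to coinsurance.
30% of $58700 = $17610 falls to the patient.
So the patient owes $350 + $17610 = $17960 before any cap.
Year-to-date out-of-pocket would reach $2000 + $17960 = $19960, above the $6150 maximum, so the patient pays only $6150 − $2000 = $4150.
The insurer covers the remainder: $59050 − $4150 = $54900.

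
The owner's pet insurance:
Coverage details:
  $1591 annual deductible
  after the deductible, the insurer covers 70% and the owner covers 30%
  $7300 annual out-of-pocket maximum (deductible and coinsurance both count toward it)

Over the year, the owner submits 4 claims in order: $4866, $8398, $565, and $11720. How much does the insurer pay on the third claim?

Claim 1 ($4866): $1591 to deductible, leaving $3275; owner's 30% is $982.50. Owner pays $2573.50; OOP now $2573.50. Plan pays $4866 − $2573.50 = $2292.50.
Claim 2 ($8398): 30% coinsurance on $8398 = $2519.40. Owner pays $2519.40; OOP now $5092.90. Insurer: $8398 − $2519.40 = $5878.60.
Claim 3 ($565): 30% coinsurance on $565 = $169.50. Cost to owner: $169.50. OOP to date $5262.40. Insurer: $565 − $169.50 = $395.50.

$395.50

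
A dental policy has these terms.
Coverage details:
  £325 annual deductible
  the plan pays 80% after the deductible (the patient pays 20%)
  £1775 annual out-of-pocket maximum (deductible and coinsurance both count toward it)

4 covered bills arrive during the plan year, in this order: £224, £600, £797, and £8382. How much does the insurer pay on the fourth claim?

Bill 1, £224: all of it applies to the deductible. Patient pays £224; OOP now £224. Insurer: £224 − £224 = £0.
Bill 2, £600: £101 finishes the deductible; £499 goes to coinsurance; patient's 20% is £99.80. Patient owes £200.80 (running OOP £424.80). Plan pays £600 − £200.80 = £399.20.
Bill 3, £797: deductible met; 20% of £797 = £159.40. Patient owes £159.40 (running OOP £584.20). Plan pays £797 − £159.40 = £637.60.
Bill 4, £8382: deductible met; 20% of £8382 = £1676.40. OOP would hit £2260.60 > £1775, so the cap limits the patient to £1775 − £584.20 = £1190.80. Insurer: £8382 − £1190.80 = £7191.20.

£7191.20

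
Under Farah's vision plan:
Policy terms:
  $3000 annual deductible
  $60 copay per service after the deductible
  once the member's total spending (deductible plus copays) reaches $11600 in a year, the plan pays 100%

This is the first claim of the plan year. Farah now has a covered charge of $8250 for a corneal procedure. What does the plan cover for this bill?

Nothing has been paid toward the $3000 deductible, so the first $3000 of this charge is applied there.
That leaves $8250 − $3000 = $5250 for the copay.
Copay on this service: $60.
So the member owes $3000 + $60 = $3060 before any cap.
Year-to-date out-of-pocket becomes $0 + $3060 = $3060, still under the $11600 maximum, so no cap applies.
The insurer covers the remainder: $8250 − $3060 = $5190.

$5190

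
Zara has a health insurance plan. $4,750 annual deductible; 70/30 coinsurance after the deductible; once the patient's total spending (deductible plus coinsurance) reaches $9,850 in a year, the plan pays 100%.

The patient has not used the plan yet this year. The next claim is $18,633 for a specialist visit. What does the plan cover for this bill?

Nothing has been paid toward the $4,750 deductible, so the first $4,750 of this charge is applied there.
After the $4,750 deductible portion, $18,633 − $4,750 = $13,883 is subject to coinsurance.
Patient's 30% share of $13,883 is $4,164.90.
So the patient owes $4,750 + $4,164.90 = $8,914.90 before any cap.
Year-to-date out-of-pocket becomes $0 + $8,914.90 = $8,914.90, still under the $9,850 maximum, so no cap applies.
Insurer pays the balance: $18,633 − $8,914.90 = $9,718.10.

$9,718.10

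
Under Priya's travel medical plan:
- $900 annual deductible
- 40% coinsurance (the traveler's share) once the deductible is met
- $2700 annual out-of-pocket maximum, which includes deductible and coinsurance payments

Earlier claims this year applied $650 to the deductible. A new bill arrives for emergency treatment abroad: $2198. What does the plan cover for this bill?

Remaining deductible: $900 − $650 = $250.
After the $250 deductible portion, $2198 − $250 = $1948 is subject to coinsurance.
Coinsurance: $1948 × 40% = $779.20.
That puts the traveler's cost at $250 + $779.20 = $1029.20 before any cap.
Year-to-date out-of-pocket becomes $650 + $1029.20 = $1679.20, still under the $2700 maximum, so no cap applies.
The plan picks up $2198 − $1029.20 = $1168.80.

$1168.80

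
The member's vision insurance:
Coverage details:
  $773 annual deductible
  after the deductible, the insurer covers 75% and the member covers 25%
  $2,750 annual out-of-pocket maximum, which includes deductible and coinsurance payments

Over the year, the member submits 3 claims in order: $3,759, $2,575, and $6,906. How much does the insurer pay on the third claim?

Claim 1 — $3,759: deductible takes $773, $2,986 remains; member's 25% is $746.50. Cost to member: $1,519.50. OOP to date $1,519.50. Plan pays $3,759 − $1,519.50 = $2,239.50.
Claim 2 — $2,575: deductible met; 25% of $2,575 = $643.75. Member pays $643.75; OOP now $2,163.25. Plan pays $2,575 − $643.75 = $1,931.25.
Claim 3 — $6,906: deductible met; 25% of $6,906 = $1,726.50. OOP would hit $3,889.75 > $2,750, so the cap limits the member to $2,750 − $2,163.25 = $586.75. Plan pays $6,906 − $586.75 = $6,319.25.

$6,319.25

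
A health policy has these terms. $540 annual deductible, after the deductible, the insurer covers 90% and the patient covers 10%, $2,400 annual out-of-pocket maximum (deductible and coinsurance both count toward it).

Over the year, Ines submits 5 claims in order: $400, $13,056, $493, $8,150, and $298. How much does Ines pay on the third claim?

$49.30

#1 ($400): fully absorbed by the deductible. Patient pays $400; OOP now $400.
#2 ($13,056): $140 finishes the deductible; $12,916 goes to coinsurance; coinsurance $12,916 × 10% = $1,291.60. Patient pays $1,431.60; OOP now $1,831.60.
#3 ($493): deductible met; 10% of $493 = $49.30. Patient owes $49.30 (running OOP $1,880.90).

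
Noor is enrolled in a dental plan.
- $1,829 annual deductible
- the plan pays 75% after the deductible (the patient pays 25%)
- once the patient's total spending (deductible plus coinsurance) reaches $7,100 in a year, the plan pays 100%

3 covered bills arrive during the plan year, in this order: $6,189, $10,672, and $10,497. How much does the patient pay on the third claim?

$1,513

Claim 1 — $6,189: deductible takes $1,829, $4,360 remains; 25% of $4,360 = $1,090. Cost to patient: $2,919. OOP to date $2,919.
Claim 2 — $10,672: deductible already satisfied, so patient's share is 25% × $10,672 = $2,668. Cost to patient: $2,668. OOP to date $5,587.
Claim 3 — $10,497: 25% coinsurance on $10,497 = $2,624.25. Adding that to $5,587 gives $8,211.25, past the $7,100 cap; patient pays only $7,100 − $5,587 = $1,513.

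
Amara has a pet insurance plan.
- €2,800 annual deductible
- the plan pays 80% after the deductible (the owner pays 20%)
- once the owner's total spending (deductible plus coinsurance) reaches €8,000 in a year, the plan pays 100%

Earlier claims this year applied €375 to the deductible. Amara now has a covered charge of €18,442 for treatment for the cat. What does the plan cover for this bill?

€12,813.60

Remaining deductible: €2,800 − €375 = €2,425.
That leaves €18,442 − €2,425 = €16,017 for coinsurance.
20% of €16,017 = €3,203.40 falls to the owner.
So the owner owes €2,425 + €3,203.40 = €5,628.40 before any cap.
Cumulative spending €375 + €5,628.40 = €6,003.40 stays under the €8,000 maximum.
Insurer pays the balance: €18,442 − €5,628.40 = €12,813.60.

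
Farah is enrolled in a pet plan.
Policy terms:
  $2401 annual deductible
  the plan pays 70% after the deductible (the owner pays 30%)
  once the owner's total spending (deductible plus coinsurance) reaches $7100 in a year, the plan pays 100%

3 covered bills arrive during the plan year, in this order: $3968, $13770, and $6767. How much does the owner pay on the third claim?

#1 ($3968): $2401 to deductible, leaving $1567; 30% of $1567 = $470.10. Owner owes $2871.10 (running OOP $2871.10).
#2 ($13770): deductible met; 30% of $13770 = $4131. Cost to owner: $4131. OOP to date $7002.10.
#3 ($6767): deductible already satisfied, so owner's share is 30% × $6767 = $2030.10. Adding that to $7002.10 gives $9032.20, past the $7100 cap; owner pays only $7100 − $7002.10 = $97.90.

$97.90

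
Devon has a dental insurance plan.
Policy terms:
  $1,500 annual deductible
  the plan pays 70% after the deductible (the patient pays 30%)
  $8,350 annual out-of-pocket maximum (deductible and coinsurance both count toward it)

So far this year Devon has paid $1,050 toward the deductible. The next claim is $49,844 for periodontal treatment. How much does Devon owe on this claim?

$7,300

$1,050 of the $1,500 deductible is already met, leaving $450.
That leaves $49,844 − $450 = $49,394 for coinsurance.
Coinsurance: $49,394 × 30% = $14,818.20.
So the patient owes $450 + $14,818.20 = $15,268.20 before any cap.
That would bring total out-of-pocket to $16,318.20, past the $8,350 cap. The patient is capped at $8,350 − $1,050 = $7,300 on this claim.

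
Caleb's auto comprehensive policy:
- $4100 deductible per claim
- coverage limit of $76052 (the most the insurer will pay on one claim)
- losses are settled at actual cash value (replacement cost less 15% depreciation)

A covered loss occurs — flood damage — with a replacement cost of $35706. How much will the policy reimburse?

$26250.10

At 15% depreciation, ACV = $35706 − $5355.90 = $30350.10.
After the deductible, $30350.10 − $4100 = $26250.10 remains.
That's under the $76052 cap, so the insurer reimburses the full $26250.10.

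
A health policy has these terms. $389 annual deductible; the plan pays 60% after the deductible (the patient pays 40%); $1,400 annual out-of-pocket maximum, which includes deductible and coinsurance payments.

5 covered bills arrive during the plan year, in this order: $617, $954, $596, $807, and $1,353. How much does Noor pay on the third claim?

#1 ($617): $389 finishes the deductible; $228 goes to coinsurance; patient's 40% is $91.20. Cost to patient: $480.20. OOP to date $480.20.
#2 ($954): deductible already satisfied, so patient's share is 40% × $954 = $381.60. Cost to patient: $381.60. OOP to date $861.80.
#3 ($596): deductible already satisfied, so patient's share is 40% × $596 = $238.40. Patient pays $238.40; OOP now $1,100.20.

$238.40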